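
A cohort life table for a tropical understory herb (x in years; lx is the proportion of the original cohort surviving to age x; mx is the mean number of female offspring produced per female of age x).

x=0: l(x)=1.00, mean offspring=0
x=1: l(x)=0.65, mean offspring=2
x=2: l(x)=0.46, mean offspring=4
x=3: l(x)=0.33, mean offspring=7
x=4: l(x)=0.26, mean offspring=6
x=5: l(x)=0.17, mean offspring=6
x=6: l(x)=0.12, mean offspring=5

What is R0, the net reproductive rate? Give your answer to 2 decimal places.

lx·mx by age: 0, 1.3, 1.84, 2.31, 1.56, 1.02, 0.6
R0 = Σ lx·mx = 8.63 → 8.63

8.63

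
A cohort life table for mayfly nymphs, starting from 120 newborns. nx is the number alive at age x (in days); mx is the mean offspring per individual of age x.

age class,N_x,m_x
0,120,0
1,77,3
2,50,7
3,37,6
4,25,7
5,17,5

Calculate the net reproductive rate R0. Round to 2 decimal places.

lx = nx/n0 = nx/120: 1, 0.64167…, 0.41667…, 0.30833…, 0.20833…, 0.14167…
lx·mx by age: 0, 1.925…, 2.916667…, 1.85…, 1.458333…, 0.708333…
R0 = Σ lx·mx = 8.858333… → 8.86

8.86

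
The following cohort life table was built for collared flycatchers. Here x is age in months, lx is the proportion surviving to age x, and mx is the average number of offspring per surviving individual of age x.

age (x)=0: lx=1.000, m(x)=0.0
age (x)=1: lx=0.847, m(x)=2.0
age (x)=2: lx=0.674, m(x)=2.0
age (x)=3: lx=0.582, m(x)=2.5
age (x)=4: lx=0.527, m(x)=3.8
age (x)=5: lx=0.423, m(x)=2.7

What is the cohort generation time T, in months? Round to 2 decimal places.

lx·mx: 0, 1.694, 1.348, 1.455, 2.0026, 1.1421 → R0 = 7.6417
x·lx·mx: 0, 1.694, 2.696, 4.365, 8.0104, 5.7105 → Σ = 22.4759
T = 22.4759 / 7.6417 = 2.941217… → 2.94

2.94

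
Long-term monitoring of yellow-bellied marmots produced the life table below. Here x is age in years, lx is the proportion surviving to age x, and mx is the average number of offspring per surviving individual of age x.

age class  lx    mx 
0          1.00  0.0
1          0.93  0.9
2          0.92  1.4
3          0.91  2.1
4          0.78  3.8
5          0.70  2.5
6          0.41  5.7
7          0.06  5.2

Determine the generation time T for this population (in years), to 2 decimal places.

4.03

lx·mx: 0, 0.837, 1.288, 1.911, 2.964, 1.75, 2.337, 0.312 → R0 = 11.399
x·lx·mx: 0, 0.837, 2.576, 5.733, 11.856, 8.75, 14.022, 2.184 → Σ = 45.958
T = 45.958 / 11.399 = 4.031757… → 4.03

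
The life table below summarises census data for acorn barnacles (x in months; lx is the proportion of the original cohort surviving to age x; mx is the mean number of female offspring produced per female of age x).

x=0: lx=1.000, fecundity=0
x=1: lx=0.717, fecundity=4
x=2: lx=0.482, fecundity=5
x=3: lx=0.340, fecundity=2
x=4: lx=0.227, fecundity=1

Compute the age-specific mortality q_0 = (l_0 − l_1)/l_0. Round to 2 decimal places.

q_0 = (l_0 − l_1) / l_0 = (1 − 0.717) / 1
     = 0.283 / 1 = 0.283 → 0.28

0.28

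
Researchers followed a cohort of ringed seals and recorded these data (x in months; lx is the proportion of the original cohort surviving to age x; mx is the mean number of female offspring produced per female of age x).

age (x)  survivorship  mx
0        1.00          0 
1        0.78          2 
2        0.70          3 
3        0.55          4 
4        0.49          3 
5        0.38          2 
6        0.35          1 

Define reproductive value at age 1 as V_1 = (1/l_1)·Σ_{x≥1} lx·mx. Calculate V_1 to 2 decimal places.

lx·mx for x ≥ 1: 1.56, 2.1, 2.2, 1.47, 0.76, 0.35 → sum = 8.44
V_1 = 8.44 / l_1 = 8.44 / 0.78 = 10.820513… → 10.82

10.82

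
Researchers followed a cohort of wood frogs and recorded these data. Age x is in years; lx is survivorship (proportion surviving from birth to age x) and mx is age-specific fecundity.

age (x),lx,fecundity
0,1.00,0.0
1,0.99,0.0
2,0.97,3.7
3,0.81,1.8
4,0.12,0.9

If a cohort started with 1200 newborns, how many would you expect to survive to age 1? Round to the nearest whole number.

Expected survivors = N0 · l_1 = 1200 × 0.99 = 1188 → 1188

1188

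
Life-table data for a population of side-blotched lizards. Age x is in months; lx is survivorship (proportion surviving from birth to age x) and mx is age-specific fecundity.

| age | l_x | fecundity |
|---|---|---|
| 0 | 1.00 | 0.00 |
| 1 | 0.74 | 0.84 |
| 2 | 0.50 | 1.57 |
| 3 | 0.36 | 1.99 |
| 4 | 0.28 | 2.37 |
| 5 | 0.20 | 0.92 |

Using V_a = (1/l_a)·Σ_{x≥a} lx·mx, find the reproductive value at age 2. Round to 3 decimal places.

lx·mx for x ≥ 2: 0.785, 0.7164, 0.6636, 0.184 → sum = 2.349
V_2 = 2.349 / l_2 = 2.349 / 0.5 = 4.698 → 4.698

4.698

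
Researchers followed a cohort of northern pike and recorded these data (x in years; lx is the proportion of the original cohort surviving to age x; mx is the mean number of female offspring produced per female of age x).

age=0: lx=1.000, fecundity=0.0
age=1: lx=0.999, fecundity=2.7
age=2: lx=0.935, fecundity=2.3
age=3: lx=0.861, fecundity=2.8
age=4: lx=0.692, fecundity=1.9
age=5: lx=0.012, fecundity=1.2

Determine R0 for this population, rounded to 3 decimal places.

lx·mx by age: 0, 2.6973, 2.1505, 2.4108, 1.3148, 0.0144
R0 = Σ lx·mx = 8.5878 → 8.588

8.588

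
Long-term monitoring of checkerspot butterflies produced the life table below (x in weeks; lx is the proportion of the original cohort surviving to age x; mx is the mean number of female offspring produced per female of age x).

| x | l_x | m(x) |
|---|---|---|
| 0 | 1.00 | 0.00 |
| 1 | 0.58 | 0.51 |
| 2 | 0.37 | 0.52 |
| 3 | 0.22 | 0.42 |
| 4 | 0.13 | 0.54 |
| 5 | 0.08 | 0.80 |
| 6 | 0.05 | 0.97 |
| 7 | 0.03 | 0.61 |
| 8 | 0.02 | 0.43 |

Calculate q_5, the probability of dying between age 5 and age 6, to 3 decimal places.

q_5 = (l_5 − l_6) / l_5 = (0.08 − 0.05) / 0.08
     = 0.03 / 0.08 = 0.375 → 0.375

0.375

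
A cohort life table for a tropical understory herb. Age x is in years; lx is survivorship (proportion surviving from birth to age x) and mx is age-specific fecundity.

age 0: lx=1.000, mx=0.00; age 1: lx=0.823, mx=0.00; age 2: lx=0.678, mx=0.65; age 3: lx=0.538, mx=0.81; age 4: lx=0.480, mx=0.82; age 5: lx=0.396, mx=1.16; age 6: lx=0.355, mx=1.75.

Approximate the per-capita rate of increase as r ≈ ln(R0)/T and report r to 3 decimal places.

R0 = Σ lx·mx = 0 + 0 + 0.4407 + 0.43578 + 0.3936 + 0.45936 + 0.62125 = 2.35069
Σ x·lx·mx = 9.78744; T = 9.78744/2.35069 = 4.16365…
r ≈ ln(R0)/T = ln(2.35069)/4.16365… = 0.20528… → 0.205

0.205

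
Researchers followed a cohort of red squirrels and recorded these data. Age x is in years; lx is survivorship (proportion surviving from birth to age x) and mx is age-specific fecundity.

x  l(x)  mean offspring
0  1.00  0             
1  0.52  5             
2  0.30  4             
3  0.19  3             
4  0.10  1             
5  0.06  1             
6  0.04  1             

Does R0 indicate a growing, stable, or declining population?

growing

R0 = Σ lx·mx = 0 + 2.6 + 1.2 + 0.57 + 0.1 + 0.06 + 0.04 = 4.57
R0 > 1, so the population is growing.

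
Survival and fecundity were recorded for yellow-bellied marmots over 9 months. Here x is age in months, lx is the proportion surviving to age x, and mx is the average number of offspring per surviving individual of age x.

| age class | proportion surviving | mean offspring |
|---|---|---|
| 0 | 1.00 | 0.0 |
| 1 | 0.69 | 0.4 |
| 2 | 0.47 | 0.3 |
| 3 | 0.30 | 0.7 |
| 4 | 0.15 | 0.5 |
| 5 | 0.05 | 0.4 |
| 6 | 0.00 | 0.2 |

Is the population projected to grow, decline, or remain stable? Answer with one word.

R0 = Σ lx·mx = 0 + 0.276 + 0.141 + 0.21 + 0.075 + 0.02 + 0 = 0.722
R0 < 1, so the population is declining.

declining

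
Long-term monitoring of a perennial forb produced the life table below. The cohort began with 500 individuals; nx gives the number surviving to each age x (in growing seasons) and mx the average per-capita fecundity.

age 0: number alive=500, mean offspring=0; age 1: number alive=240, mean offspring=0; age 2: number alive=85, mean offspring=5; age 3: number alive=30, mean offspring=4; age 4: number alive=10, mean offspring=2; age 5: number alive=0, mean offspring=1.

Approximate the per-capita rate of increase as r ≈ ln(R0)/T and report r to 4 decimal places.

0.0535

lx = nx/n0 = nx/500: 1, 0.48, 0.17, 0.06, 0.02, 0
R0 = Σ lx·mx = 0 + 0 + 0.85 + 0.24 + 0.04 + 0 = 1.13
Σ x·lx·mx = 2.58; T = 2.58/1.13 = 2.28319…
r ≈ ln(R0)/T = ln(1.13)/2.28319… = 0.053529… → 0.0535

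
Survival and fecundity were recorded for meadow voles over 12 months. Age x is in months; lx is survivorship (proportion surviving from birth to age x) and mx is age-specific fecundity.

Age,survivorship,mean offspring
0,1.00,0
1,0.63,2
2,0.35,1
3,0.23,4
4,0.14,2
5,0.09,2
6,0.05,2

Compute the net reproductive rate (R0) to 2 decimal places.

3.09

lx·mx by age: 0, 1.26, 0.35, 0.92, 0.28, 0.18, 0.1
R0 = Σ lx·mx = 3.09 → 3.09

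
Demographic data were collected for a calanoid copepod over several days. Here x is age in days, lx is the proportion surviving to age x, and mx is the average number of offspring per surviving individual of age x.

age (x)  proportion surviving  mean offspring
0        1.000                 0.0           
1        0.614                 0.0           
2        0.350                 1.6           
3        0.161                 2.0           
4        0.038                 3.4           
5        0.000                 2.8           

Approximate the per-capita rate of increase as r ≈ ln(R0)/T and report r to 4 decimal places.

0.0043

R0 = Σ lx·mx = 0 + 0 + 0.56 + 0.322 + 0.1292 + 0 = 1.0112
Σ x·lx·mx = 2.6028; T = 2.6028/1.0112 = 2.57397…
r ≈ ln(R0)/T = ln(1.0112)/2.57397… = 0.004327… → 0.0043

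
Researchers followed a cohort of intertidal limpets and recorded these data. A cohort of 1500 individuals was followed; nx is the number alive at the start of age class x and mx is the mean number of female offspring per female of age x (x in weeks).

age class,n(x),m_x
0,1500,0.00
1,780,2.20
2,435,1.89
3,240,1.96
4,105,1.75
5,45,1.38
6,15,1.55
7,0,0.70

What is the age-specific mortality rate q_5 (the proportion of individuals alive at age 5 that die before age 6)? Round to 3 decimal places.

0.667

lx = nx/n0 = nx/1500: 1, 0.52, 0.29, 0.16, 0.07, 0.03, 0.01, 0
q_5 = (l_5 − l_6) / l_5 = (0.03 − 0.01) / 0.03
     = 0.02 / 0.03 = 0.666667… → 0.667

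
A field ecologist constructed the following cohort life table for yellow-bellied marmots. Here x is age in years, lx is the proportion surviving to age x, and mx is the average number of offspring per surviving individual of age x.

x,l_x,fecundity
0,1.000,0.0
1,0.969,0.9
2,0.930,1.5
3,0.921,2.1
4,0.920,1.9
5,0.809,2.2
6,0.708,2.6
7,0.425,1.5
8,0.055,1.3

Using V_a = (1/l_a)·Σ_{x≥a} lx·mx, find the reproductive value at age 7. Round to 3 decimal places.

1.668

lx·mx for x ≥ 7: 0.6375, 0.0715 → sum = 0.709
V_7 = 0.709 / l_7 = 0.709 / 0.425 = 1.668235… → 1.668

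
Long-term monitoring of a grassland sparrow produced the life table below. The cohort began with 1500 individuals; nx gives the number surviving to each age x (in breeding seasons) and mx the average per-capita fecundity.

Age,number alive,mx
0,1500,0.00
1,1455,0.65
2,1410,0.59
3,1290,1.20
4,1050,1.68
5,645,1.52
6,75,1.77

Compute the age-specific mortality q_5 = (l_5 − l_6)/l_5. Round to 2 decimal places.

lx = nx/n0 = nx/1500: 1, 0.97, 0.94, 0.86, 0.7, 0.43, 0.05
q_5 = (l_5 − l_6) / l_5 = (0.43 − 0.05) / 0.43
     = 0.38 / 0.43 = 0.883721… → 0.88

0.88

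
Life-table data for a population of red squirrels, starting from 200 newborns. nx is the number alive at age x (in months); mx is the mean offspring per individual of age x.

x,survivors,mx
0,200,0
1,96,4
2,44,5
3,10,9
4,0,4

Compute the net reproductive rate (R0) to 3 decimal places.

lx = nx/n0 = nx/200: 1, 0.48, 0.22, 0.05, 0
lx·mx by age: 0, 1.92, 1.1, 0.45, 0
R0 = Σ lx·mx = 3.47 → 3.470

3.470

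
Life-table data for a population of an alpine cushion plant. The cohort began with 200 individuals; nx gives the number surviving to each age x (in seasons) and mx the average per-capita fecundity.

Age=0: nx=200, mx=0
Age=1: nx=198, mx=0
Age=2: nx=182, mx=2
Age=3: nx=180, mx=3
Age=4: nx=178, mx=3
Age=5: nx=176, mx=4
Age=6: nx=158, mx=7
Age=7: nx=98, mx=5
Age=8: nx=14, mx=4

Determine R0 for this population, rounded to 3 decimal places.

lx = nx/n0 = nx/200: 1, 0.99, 0.91, 0.9, 0.89, 0.88, 0.79, 0.49, 0.07
lx·mx by age: 0, 0, 1.82, 2.7, 2.67, 3.52, 5.53, 2.45, 0.28
R0 = Σ lx·mx = 18.97 → 18.970

18.970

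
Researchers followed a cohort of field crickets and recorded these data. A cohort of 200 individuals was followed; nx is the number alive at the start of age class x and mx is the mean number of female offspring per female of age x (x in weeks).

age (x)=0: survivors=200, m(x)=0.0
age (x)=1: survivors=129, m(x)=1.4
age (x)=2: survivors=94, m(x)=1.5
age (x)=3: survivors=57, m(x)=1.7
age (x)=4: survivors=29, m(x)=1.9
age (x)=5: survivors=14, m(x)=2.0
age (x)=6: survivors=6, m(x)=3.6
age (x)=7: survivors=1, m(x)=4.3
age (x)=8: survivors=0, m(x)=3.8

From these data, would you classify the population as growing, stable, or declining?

lx = nx/n0 = nx/200: 1, 0.645, 0.47, 0.285, 0.145, 0.07, 0.03, 0.005, 0
R0 = Σ lx·mx = 0 + 0.903 + 0.705 + 0.4845 + 0.2755 + 0.14 + 0.108 + 0.0215 + 0 = 2.6375
R0 > 1, so the population is growing.

growing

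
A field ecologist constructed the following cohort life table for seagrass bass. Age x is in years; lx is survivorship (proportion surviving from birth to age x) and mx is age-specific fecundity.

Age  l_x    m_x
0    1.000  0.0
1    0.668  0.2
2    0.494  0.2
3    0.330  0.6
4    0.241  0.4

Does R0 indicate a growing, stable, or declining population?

declining

R0 = Σ lx·mx = 0 + 0.1336 + 0.0988 + 0.198 + 0.0964 = 0.5268
R0 < 1, so the population is declining.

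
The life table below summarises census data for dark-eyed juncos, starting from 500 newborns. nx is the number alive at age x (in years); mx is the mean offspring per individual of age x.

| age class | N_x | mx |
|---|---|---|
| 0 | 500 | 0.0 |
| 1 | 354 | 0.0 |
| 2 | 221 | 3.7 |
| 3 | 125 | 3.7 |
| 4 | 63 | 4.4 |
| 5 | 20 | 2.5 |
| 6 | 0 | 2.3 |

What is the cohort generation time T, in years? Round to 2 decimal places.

2.73

lx = nx/n0 = nx/500: 1, 0.708, 0.442, 0.25, 0.126, 0.04, 0
lx·mx: 0, 0, 1.6354, 0.925, 0.5544, 0.1, 0 → R0 = 3.2148
x·lx·mx: 0, 0, 3.2708, 2.775, 2.2176, 0.5, 0 → Σ = 8.7634
T = 8.7634 / 3.2148 = 2.725955… → 2.73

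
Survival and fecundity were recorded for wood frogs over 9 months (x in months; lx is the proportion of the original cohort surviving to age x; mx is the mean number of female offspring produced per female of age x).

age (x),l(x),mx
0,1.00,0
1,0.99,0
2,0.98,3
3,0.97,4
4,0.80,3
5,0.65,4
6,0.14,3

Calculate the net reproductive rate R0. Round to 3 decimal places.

12.240

lx·mx by age: 0, 0, 2.94, 3.88, 2.4, 2.6, 0.42
R0 = Σ lx·mx = 12.24 → 12.240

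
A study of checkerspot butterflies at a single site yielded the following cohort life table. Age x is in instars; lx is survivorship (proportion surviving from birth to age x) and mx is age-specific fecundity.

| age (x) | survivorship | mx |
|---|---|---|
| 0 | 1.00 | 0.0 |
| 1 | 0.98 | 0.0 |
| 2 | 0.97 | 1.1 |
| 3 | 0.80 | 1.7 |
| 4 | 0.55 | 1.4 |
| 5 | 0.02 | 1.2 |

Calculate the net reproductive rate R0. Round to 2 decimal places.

lx·mx by age: 0, 0, 1.067, 1.36, 0.77, 0.024
R0 = Σ lx·mx = 3.221 → 3.22

3.22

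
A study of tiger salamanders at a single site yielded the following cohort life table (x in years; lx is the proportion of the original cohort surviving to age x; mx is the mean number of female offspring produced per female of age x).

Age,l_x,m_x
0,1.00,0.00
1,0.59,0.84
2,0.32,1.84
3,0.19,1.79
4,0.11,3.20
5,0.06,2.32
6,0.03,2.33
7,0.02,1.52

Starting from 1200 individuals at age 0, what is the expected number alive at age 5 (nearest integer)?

Expected survivors = N0 · l_5 = 1200 × 0.06 = 72 → 72

72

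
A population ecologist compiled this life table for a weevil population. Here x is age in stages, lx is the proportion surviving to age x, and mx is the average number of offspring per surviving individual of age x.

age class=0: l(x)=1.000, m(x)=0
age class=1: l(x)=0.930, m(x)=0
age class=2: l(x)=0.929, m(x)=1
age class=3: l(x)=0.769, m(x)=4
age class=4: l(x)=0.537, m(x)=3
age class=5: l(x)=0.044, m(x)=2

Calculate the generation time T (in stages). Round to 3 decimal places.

3.150

lx·mx: 0, 0, 0.929, 3.076, 1.611, 0.088 → R0 = 5.704
x·lx·mx: 0, 0, 1.858, 9.228, 6.444, 0.44 → Σ = 17.97
T = 17.97 / 5.704 = 3.150421… → 3.150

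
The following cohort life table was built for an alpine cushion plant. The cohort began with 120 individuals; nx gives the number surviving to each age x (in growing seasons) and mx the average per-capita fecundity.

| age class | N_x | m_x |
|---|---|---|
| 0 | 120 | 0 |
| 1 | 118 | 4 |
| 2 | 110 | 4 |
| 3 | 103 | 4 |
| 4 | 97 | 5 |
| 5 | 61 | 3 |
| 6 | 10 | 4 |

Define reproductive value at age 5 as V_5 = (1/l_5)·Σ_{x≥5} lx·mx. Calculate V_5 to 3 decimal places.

lx = nx/n0 = nx/120: 1, 0.98333…, 0.91667…, 0.85833…, 0.80833…, 0.50833…, 0.08333…
lx·mx for x ≥ 5: 1.525…, 0.333333… → sum = 1.858333…
V_5 = 1.858333… / l_5 = 1.858333… / 0.508333… = 3.655738… → 3.656

3.656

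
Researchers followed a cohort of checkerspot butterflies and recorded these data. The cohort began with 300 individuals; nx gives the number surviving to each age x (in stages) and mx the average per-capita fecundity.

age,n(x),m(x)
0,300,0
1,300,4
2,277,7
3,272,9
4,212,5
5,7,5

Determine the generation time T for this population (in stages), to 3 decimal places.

lx = nx/n0 = nx/300: 1, 1, 0.92333…, 0.90667…, 0.70667…, 0.02333…
lx·mx: 0, 4, 6.463333…, 8.16…, 3.533333…, 0.116667… → R0 = 22.273333…
x·lx·mx: 0, 4, 12.926667…, 24.48…, 14.133333…, 0.583333… → Σ = 56.123333…
T = 56.123333… / 22.273333… = 2.519755… → 2.520

2.520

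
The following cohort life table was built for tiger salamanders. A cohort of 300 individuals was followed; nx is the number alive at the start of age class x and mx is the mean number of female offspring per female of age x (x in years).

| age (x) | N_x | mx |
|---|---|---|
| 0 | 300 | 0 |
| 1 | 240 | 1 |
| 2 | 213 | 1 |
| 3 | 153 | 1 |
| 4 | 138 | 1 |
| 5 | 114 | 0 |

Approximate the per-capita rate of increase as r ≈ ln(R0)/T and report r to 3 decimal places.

0.403

lx = nx/n0 = nx/300: 1, 0.8, 0.71, 0.51, 0.46, 0.38
R0 = Σ lx·mx = 0 + 0.8 + 0.71 + 0.51 + 0.46 + 0 = 2.48
Σ x·lx·mx = 5.59; T = 5.59/2.48 = 2.25403…
r ≈ ln(R0)/T = ln(2.48)/2.25403… = 0.40295… → 0.403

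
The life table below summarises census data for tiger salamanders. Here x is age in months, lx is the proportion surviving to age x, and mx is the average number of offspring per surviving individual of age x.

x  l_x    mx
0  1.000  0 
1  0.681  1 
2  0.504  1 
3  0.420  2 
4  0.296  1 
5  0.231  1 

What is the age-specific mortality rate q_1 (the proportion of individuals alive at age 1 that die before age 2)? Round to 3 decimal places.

q_1 = (l_1 − l_2) / l_1 = (0.681 − 0.504) / 0.681
     = 0.177 / 0.681 = 0.259912… → 0.260

0.260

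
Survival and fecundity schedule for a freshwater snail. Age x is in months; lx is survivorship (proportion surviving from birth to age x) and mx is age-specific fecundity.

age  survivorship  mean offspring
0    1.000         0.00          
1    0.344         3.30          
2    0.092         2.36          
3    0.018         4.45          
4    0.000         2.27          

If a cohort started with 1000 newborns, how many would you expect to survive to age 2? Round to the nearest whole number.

Expected survivors = N0 · l_2 = 1000 × 0.092 = 92 → 92

92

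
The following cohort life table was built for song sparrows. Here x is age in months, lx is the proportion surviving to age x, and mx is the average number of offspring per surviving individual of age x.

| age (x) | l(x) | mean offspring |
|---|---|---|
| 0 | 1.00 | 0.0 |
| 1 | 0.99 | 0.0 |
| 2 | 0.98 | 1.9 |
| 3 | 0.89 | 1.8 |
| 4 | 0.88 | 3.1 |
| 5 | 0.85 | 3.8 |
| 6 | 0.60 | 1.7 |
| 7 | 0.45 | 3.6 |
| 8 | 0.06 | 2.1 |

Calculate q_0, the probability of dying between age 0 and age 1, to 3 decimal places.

q_0 = (l_0 − l_1) / l_0 = (1 − 0.99) / 1
     = 0.01 / 1 = 0.01 → 0.010

0.010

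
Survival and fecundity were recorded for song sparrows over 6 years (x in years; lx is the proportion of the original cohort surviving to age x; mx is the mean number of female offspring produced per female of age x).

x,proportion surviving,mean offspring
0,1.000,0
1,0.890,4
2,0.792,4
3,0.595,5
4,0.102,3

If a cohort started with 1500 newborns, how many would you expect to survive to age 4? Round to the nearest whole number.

153

Expected survivors = N0 · l_4 = 1500 × 0.102 = 153 → 153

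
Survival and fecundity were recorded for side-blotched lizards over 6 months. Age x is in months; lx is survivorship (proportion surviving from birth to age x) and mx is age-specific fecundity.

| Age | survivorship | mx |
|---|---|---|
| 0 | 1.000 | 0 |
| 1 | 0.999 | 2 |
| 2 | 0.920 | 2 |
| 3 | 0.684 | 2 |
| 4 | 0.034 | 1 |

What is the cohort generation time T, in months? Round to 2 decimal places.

lx·mx: 0, 1.998, 1.84, 1.368, 0.034 → R0 = 5.24
x·lx·mx: 0, 1.998, 3.68, 4.104, 0.136 → Σ = 9.918
T = 9.918 / 5.24 = 1.892748… → 1.89

1.89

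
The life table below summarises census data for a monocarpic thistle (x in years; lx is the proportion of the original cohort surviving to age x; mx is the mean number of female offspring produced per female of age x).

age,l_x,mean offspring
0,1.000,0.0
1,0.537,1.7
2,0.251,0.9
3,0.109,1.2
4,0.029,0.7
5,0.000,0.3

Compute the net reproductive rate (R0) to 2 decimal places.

1.29

lx·mx by age: 0, 0.9129, 0.2259, 0.1308, 0.0203, 0
R0 = Σ lx·mx = 1.2899 → 1.29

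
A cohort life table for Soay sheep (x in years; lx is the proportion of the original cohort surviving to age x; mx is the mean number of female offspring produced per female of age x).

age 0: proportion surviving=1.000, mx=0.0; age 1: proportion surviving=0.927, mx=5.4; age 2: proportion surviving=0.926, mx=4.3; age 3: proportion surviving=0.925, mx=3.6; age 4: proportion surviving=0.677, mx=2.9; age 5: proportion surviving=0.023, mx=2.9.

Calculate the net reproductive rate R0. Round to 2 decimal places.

14.35

lx·mx by age: 0, 5.0058, 3.9818, 3.33, 1.9633, 0.0667
R0 = Σ lx·mx = 14.3476 → 14.35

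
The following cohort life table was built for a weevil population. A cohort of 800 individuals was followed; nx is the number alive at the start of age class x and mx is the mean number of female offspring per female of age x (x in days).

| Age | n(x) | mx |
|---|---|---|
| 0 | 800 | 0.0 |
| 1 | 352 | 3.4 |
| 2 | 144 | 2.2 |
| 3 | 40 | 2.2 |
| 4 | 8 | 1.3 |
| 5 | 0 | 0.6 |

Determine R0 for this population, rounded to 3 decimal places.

lx = nx/n0 = nx/800: 1, 0.44, 0.18, 0.05, 0.01, 0
lx·mx by age: 0, 1.496, 0.396, 0.11, 0.013, 0
R0 = Σ lx·mx = 2.015 → 2.015

2.015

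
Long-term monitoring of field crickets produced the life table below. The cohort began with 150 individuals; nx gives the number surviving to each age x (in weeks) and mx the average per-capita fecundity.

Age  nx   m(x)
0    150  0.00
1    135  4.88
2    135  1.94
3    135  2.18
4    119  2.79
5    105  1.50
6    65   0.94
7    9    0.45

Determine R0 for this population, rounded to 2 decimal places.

11.80

lx = nx/n0 = nx/150: 1, 0.9, 0.9, 0.9, 0.79333…, 0.7, 0.43333…, 0.06
lx·mx by age: 0, 4.392, 1.746, 1.962, 2.2134…, 1.05, 0.407333…, 0.027
R0 = Σ lx·mx = 11.797733… → 11.80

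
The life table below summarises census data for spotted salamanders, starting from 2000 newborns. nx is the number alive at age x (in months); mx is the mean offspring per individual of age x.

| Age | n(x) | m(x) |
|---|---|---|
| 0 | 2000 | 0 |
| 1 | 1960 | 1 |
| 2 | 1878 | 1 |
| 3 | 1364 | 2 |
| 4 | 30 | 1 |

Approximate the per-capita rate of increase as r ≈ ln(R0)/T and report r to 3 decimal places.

lx = nx/n0 = nx/2000: 1, 0.98, 0.939, 0.682, 0.015
R0 = Σ lx·mx = 0 + 0.98 + 0.939 + 1.364 + 0.015 = 3.298
Σ x·lx·mx = 7.01; T = 7.01/3.298 = 2.12553…
r ≈ ln(R0)/T = ln(3.298)/2.12553… = 0.56142… → 0.561

0.561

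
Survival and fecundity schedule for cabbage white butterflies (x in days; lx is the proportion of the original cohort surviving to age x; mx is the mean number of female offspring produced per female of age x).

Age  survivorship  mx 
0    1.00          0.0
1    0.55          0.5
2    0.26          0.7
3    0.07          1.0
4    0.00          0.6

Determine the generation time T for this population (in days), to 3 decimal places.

1.611

lx·mx: 0, 0.275, 0.182, 0.07, 0 → R0 = 0.527
x·lx·mx: 0, 0.275, 0.364, 0.21, 0 → Σ = 0.849
T = 0.849 / 0.527 = 1.611006… → 1.611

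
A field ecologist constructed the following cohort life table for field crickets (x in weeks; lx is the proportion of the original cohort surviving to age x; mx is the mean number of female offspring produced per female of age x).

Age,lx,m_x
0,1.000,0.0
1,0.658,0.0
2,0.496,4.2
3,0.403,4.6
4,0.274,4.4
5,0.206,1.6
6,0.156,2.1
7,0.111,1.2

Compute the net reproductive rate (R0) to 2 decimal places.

lx·mx by age: 0, 0, 2.0832, 1.8538, 1.2056, 0.3296, 0.3276, 0.1332
R0 = Σ lx·mx = 5.933 → 5.93

5.93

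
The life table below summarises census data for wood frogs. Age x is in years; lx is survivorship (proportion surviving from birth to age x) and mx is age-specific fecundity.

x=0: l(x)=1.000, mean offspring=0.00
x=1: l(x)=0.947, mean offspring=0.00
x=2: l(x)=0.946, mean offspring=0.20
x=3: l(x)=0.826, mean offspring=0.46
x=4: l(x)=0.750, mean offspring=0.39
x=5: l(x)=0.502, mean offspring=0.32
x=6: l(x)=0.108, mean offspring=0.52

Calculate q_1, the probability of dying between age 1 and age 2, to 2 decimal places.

0.00

q_1 = (l_1 − l_2) / l_1 = (0.947 − 0.946) / 0.947
     = 0.001 / 0.947 = 0.001056… → 0.00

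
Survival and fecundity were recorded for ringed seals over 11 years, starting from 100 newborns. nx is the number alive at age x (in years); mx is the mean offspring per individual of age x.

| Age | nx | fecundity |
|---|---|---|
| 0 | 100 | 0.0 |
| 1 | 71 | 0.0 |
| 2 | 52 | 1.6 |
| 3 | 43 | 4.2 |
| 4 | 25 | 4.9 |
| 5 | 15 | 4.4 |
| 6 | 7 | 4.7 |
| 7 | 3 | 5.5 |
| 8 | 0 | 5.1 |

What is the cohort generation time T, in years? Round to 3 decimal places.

3.670

lx = nx/n0 = nx/100: 1, 0.71, 0.52, 0.43, 0.25, 0.15, 0.07, 0.03, 0
lx·mx: 0, 0, 0.832, 1.806, 1.225, 0.66, 0.329, 0.165, 0 → R0 = 5.017
x·lx·mx: 0, 0, 1.664, 5.418, 4.9, 3.3, 1.974, 1.155, 0 → Σ = 18.411
T = 18.411 / 5.017 = 3.669723… → 3.670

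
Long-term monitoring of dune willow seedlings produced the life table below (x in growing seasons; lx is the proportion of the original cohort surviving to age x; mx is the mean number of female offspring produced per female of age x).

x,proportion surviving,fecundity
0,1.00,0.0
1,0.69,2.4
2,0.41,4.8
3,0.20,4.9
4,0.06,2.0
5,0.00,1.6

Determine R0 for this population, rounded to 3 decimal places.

lx·mx by age: 0, 1.656, 1.968, 0.98, 0.12, 0
R0 = Σ lx·mx = 4.724 → 4.724

4.724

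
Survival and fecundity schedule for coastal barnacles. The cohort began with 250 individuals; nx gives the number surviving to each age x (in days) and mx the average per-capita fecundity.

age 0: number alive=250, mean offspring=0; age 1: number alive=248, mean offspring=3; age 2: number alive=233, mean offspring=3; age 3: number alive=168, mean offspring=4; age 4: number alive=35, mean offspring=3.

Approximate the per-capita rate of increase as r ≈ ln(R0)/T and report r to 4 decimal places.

1.0590

lx = nx/n0 = nx/250: 1, 0.992, 0.932, 0.672, 0.14
R0 = Σ lx·mx = 0 + 2.976 + 2.796 + 2.688 + 0.42 = 8.88
Σ x·lx·mx = 18.312; T = 18.312/8.88 = 2.06216…
r ≈ ln(R0)/T = ln(8.88)/2.06216… = 1.058986… → 1.0590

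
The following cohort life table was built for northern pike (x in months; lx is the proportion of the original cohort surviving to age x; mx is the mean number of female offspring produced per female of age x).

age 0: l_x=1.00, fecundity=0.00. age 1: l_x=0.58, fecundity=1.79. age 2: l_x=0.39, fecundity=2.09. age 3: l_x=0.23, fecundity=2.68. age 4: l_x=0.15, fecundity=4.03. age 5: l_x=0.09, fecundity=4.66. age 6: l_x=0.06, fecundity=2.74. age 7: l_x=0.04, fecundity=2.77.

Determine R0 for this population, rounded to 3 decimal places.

3.769

lx·mx by age: 0, 1.0382, 0.8151, 0.6164, 0.6045, 0.4194, 0.1644, 0.1108
R0 = Σ lx·mx = 3.7688 → 3.769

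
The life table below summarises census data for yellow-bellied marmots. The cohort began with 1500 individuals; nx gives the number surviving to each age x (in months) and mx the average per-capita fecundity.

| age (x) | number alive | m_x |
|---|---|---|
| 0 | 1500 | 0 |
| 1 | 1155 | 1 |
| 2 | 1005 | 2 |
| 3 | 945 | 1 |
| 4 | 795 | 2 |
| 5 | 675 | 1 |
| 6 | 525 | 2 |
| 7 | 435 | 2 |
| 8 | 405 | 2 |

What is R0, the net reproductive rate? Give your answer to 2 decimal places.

lx = nx/n0 = nx/1500: 1, 0.77, 0.67, 0.63, 0.53, 0.45, 0.35, 0.29, 0.27
lx·mx by age: 0, 0.77, 1.34, 0.63, 1.06, 0.45, 0.7, 0.58, 0.54
R0 = Σ lx·mx = 6.07 → 6.07

6.07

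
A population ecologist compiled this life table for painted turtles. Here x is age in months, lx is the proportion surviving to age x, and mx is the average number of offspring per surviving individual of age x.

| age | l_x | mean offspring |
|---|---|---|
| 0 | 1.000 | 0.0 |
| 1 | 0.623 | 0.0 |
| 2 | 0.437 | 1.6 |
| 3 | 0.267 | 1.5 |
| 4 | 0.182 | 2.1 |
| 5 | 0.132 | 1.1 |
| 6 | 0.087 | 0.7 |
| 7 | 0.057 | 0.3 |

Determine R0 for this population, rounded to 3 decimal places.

lx·mx by age: 0, 0, 0.6992, 0.4005, 0.3822, 0.1452, 0.0609, 0.0171
R0 = Σ lx·mx = 1.7051 → 1.705

1.705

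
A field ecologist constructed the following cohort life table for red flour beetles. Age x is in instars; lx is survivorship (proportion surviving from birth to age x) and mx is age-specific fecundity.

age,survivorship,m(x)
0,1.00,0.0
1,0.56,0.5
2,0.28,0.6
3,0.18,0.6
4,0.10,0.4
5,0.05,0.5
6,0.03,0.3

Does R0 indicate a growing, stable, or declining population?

R0 = Σ lx·mx = 0 + 0.28 + 0.168 + 0.108 + 0.04 + 0.025 + 0.009 = 0.63
R0 < 1, so the population is declining.

declining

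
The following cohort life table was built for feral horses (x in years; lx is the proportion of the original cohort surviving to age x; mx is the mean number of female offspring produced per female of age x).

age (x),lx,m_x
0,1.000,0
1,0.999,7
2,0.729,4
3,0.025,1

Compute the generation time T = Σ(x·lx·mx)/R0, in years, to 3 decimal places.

lx·mx: 0, 6.993, 2.916, 0.025 → R0 = 9.934
x·lx·mx: 0, 6.993, 5.832, 0.075 → Σ = 12.9
T = 12.9 / 9.934 = 1.298571… → 1.299

1.299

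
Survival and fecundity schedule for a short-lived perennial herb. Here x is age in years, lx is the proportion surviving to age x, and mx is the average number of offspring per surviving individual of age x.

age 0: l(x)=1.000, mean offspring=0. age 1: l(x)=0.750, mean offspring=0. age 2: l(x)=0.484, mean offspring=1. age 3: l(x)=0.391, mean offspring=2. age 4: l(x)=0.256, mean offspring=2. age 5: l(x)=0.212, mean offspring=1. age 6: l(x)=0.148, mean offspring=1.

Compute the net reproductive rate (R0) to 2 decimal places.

lx·mx by age: 0, 0, 0.484, 0.782, 0.512, 0.212, 0.148
R0 = Σ lx·mx = 2.138 → 2.14

2.14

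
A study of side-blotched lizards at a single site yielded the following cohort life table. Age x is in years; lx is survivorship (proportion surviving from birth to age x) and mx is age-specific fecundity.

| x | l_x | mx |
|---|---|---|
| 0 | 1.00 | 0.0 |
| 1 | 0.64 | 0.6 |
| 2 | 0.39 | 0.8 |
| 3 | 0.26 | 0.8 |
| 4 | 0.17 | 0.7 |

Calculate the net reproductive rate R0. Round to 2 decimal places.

lx·mx by age: 0, 0.384, 0.312, 0.208, 0.119
R0 = Σ lx·mx = 1.023 → 1.02

1.02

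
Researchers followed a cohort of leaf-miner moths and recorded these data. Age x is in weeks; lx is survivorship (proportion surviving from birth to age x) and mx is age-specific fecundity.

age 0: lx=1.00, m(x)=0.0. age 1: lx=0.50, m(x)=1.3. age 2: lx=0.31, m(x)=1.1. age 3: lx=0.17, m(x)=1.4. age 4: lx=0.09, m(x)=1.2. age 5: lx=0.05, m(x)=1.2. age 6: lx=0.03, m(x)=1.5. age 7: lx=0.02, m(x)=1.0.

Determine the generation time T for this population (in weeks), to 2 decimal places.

2.18

lx·mx: 0, 0.65, 0.341, 0.238, 0.108, 0.06, 0.045, 0.02 → R0 = 1.462
x·lx·mx: 0, 0.65, 0.682, 0.714, 0.432, 0.3, 0.27, 0.14 → Σ = 3.188
T = 3.188 / 1.462 = 2.180575… → 2.18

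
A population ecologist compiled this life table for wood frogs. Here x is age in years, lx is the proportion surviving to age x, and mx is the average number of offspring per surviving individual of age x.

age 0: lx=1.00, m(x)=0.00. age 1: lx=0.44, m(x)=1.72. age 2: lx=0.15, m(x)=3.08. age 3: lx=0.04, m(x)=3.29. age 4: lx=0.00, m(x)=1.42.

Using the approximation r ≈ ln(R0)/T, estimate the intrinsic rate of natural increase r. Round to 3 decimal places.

R0 = Σ lx·mx = 0 + 0.7568 + 0.462 + 0.1316 + 0 = 1.3504
Σ x·lx·mx = 2.0756; T = 2.0756/1.3504 = 1.53703…
r ≈ ln(R0)/T = ln(1.3504)/1.53703… = 0.19544… → 0.195

0.195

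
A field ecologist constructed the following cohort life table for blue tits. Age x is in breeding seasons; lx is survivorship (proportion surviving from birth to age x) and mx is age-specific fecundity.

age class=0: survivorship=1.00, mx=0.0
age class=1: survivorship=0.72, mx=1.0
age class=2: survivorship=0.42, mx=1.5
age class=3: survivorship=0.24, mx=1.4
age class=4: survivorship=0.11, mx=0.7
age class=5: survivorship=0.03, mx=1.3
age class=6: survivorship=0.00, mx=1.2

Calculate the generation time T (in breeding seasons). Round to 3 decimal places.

1.937

lx·mx: 0, 0.72, 0.63, 0.336, 0.077, 0.039, 0 → R0 = 1.802
x·lx·mx: 0, 0.72, 1.26, 1.008, 0.308, 0.195, 0 → Σ = 3.491
T = 3.491 / 1.802 = 1.937292… → 1.937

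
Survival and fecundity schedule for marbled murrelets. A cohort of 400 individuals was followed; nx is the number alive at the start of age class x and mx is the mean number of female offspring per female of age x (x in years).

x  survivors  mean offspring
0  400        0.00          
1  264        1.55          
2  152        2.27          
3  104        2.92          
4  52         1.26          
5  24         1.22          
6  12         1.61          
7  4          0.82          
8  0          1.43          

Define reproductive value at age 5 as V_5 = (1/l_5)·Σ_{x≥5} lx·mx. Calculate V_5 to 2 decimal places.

2.16

lx = nx/n0 = nx/400: 1, 0.66, 0.38, 0.26, 0.13, 0.06, 0.03, 0.01, 0
lx·mx for x ≥ 5: 0.0732, 0.0483, 0.0082, 0 → sum = 0.1297
V_5 = 0.1297 / l_5 = 0.1297 / 0.06 = 2.161667… → 2.16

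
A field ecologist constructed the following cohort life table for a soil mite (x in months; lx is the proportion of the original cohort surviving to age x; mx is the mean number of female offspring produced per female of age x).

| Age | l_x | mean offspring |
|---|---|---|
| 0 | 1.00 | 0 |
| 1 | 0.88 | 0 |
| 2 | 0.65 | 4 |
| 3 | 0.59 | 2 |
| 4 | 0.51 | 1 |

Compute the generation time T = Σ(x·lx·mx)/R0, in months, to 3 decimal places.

lx·mx: 0, 0, 2.6, 1.18, 0.51 → R0 = 4.29
x·lx·mx: 0, 0, 5.2, 3.54, 2.04 → Σ = 10.78
T = 10.78 / 4.29 = 2.512821… → 2.513

2.513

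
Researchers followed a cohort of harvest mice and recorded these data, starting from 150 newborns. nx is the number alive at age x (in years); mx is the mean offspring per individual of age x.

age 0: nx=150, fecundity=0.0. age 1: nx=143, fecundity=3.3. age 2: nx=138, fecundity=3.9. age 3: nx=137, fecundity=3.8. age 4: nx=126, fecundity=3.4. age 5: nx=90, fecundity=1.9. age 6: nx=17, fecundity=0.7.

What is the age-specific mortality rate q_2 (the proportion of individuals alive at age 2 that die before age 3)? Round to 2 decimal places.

0.01

lx = nx/n0 = nx/150: 1, 0.95333…, 0.92, 0.91333…, 0.84, 0.6, 0.11333…
q_2 = (l_2 − l_3) / l_2 = (0.92 − 0.913333…) / 0.92
     = 0.006667… / 0.92 = 0.007246… → 0.01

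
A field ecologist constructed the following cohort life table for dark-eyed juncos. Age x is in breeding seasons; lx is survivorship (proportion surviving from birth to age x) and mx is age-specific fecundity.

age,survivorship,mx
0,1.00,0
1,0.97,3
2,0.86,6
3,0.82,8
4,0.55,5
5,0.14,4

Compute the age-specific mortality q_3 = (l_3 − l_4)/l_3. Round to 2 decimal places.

q_3 = (l_3 − l_4) / l_3 = (0.82 − 0.55) / 0.82
     = 0.27 / 0.82 = 0.329268… → 0.33

0.33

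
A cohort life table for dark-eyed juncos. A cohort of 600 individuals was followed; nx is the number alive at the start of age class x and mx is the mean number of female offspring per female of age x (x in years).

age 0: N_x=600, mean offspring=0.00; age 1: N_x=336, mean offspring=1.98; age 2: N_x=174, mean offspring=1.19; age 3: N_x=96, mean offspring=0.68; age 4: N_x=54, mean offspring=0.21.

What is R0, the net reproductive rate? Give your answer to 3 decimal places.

lx = nx/n0 = nx/600: 1, 0.56, 0.29, 0.16, 0.09
lx·mx by age: 0, 1.1088, 0.3451, 0.1088, 0.0189
R0 = Σ lx·mx = 1.5816 → 1.582

1.582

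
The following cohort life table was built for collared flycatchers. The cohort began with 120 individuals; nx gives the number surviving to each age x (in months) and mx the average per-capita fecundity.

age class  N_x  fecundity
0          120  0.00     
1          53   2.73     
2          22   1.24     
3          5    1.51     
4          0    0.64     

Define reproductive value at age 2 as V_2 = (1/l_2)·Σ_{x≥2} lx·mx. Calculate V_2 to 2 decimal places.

1.58

lx = nx/n0 = nx/120: 1, 0.44167…, 0.18333…, 0.04167…, 0
lx·mx for x ≥ 2: 0.227333…, 0.062917…, 0 → sum = 0.29025…
V_2 = 0.29025… / l_2 = 0.29025… / 0.183333… = 1.583182… → 1.58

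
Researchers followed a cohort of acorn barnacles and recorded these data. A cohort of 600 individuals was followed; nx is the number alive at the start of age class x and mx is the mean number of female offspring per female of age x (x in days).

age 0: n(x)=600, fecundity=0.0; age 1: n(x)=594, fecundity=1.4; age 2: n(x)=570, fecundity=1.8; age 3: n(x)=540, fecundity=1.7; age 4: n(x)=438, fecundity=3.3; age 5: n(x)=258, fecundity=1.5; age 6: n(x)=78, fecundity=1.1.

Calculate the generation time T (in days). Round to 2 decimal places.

lx = nx/n0 = nx/600: 1, 0.99, 0.95, 0.9, 0.73, 0.43, 0.13
lx·mx: 0, 1.386, 1.71, 1.53, 2.409, 0.645, 0.143 → R0 = 7.823
x·lx·mx: 0, 1.386, 3.42, 4.59, 9.636, 3.225, 0.858 → Σ = 23.115
T = 23.115 / 7.823 = 2.954749… → 2.95

2.95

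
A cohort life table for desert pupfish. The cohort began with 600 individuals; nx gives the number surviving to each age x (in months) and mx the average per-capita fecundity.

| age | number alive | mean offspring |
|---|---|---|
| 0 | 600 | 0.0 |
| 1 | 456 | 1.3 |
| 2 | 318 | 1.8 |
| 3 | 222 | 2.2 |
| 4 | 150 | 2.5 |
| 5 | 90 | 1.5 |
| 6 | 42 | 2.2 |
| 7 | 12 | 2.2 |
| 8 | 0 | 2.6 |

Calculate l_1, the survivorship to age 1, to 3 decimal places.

l_1 = n_1/n_0 = 456/600 = 0.76 → 0.760

0.760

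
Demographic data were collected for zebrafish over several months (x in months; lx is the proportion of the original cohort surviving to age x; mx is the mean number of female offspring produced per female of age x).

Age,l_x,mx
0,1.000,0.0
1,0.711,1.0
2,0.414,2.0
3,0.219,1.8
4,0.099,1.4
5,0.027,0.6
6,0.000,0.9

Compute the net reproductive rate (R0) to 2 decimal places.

2.09

lx·mx by age: 0, 0.711, 0.828, 0.3942, 0.1386, 0.0162, 0
R0 = Σ lx·mx = 2.088 → 2.09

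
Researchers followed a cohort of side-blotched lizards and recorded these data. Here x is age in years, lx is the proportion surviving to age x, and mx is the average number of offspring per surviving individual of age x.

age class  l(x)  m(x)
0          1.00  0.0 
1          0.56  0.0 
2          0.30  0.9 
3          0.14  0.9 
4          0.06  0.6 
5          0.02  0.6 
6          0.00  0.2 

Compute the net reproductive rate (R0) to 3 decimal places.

lx·mx by age: 0, 0, 0.27, 0.126, 0.036, 0.012, 0
R0 = Σ lx·mx = 0.444 → 0.444

0.444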